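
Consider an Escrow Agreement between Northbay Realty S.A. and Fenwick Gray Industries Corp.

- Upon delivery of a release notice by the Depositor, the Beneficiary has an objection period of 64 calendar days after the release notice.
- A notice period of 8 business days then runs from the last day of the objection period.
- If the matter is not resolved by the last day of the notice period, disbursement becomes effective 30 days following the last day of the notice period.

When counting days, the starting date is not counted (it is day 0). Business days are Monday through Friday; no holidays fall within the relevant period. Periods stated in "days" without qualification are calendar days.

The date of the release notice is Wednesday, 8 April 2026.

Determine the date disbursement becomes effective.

The last day of the objection period: 64 calendar days after 8 April 2026 is 11 June 2026.
From Thursday, 11 June 2026, 8 business days (Jun 12, Jun 15, Jun 16, Jun 17, Jun 18, Jun 19, Jun 22, Jun 23, skipping weekends) brings us to Tuesday, 23 June 2026, which is the last day of the notice period.
The date disbursement becomes effective: 30 calendar days after 23 June 2026 is 23 July 2026.

23 July 2026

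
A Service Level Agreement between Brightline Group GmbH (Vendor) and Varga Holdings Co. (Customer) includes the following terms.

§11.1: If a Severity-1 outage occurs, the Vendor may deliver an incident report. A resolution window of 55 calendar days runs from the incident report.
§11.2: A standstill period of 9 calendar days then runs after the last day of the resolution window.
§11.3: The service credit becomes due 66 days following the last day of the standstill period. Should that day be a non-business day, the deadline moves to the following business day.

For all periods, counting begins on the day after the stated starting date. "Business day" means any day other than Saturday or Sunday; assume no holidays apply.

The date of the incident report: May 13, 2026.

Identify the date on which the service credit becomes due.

The last day of the resolution window: 55 calendar days after May 13, 2026 is Jul 7, 2026.
The last day of the standstill period: 9 calendar days after Jul 7, 2026 is Jul 16, 2026.
Adding 66 calendar days to Jul 16, 2026 gives Sep 20, 2026, which is the date on which the service credit becomes due. That falls on a Sunday, so it rolls to the next business day, Monday, Sep 21, 2026.

Sep 21, 2026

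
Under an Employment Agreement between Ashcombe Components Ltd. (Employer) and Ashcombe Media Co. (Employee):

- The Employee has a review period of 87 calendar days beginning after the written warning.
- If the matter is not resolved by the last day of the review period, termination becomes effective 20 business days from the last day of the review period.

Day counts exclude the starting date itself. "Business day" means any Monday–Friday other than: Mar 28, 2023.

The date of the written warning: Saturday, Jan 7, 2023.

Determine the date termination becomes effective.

May 2, 2023

The last day of the review period: 87 calendar days after Jan 7, 2023 is Apr 4, 2023.
The date termination becomes effective: counting 20 business days from Tuesday, Apr 4, 2023 (Apr 5, Apr 6, Apr 7, Apr 10, …, Apr 28, May 1, May 2, skipping weekends) reaches Tuesday, May 2, 2023.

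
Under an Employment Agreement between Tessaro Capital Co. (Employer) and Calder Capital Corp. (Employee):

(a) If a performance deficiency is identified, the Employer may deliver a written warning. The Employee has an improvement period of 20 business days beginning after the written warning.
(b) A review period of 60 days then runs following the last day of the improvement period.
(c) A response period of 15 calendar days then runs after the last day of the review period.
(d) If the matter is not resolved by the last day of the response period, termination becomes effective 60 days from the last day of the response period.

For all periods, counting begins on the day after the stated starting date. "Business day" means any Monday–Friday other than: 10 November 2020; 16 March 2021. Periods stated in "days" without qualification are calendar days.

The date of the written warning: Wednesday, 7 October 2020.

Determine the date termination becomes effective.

19 March 2021

From Wednesday, 7 October 2020, 20 business days (Oct 8, Oct 9, Oct 12, Oct 13, …, Nov 2, Nov 3, Nov 4, skipping weekends) brings us to Wednesday, 4 November 2020, which is the last day of the improvement period.
The last day of the review period: 4 November 2020 + 60 days = 3 January 2021.
The last day of the response period: 15 calendar days after 3 January 2021 is 18 January 2021.
The date termination becomes effective: 18 January 2021 + 60 days = 19 March 2021.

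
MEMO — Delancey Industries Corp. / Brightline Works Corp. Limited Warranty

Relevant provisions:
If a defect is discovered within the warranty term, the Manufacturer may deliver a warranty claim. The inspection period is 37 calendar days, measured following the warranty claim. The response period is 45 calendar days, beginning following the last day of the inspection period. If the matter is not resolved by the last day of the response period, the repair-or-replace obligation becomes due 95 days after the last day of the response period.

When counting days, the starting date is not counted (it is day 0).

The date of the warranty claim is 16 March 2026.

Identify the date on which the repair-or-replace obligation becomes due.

The last day of the inspection period: 16 March 2026 + 37 days = 22 April 2026.
Adding 45 calendar days to 22 April 2026 gives 6 June 2026, which is the last day of the response period.
The date on which the repair-or-replace obligation becomes due: 95 calendar days after 6 June 2026 is 9 September 2026.

9 September 2026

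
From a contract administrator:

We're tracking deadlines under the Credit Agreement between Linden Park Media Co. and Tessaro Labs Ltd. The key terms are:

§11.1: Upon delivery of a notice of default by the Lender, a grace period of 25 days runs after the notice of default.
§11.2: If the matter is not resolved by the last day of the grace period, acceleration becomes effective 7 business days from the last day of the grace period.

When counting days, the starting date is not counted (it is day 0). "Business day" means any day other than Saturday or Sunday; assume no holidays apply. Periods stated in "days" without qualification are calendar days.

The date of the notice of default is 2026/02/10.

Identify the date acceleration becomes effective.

2026/03/17

The last day of the grace period: 25 calendar days after 2026/02/10 is 2026/03/07.
The date acceleration becomes effective: 7 business days after Saturday, 2026/03/07, skipping weekends — Mar 9, Mar 10, Mar 11, Mar 12, Mar 13, Mar 16, Mar 17 — lands on Tuesday, 2026/03/17.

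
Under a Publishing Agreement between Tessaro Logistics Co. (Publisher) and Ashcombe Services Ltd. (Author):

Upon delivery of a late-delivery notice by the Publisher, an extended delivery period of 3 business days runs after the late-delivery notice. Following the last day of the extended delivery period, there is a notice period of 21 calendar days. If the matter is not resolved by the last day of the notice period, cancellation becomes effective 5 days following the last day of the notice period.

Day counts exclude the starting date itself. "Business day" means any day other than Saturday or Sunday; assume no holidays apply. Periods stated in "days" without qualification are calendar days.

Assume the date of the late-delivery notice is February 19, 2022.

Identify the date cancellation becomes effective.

The last day of the extended delivery period: 3 business days after Saturday, February 19, 2022, skipping weekends — Feb 21, Feb 22, Feb 23 — lands on Wednesday, February 23, 2022.
The last day of the notice period: 21 calendar days after February 23, 2022 is March 16, 2022.
The date cancellation becomes effective: 5 calendar days after March 16, 2022 is March 21, 2022.

March 21, 2022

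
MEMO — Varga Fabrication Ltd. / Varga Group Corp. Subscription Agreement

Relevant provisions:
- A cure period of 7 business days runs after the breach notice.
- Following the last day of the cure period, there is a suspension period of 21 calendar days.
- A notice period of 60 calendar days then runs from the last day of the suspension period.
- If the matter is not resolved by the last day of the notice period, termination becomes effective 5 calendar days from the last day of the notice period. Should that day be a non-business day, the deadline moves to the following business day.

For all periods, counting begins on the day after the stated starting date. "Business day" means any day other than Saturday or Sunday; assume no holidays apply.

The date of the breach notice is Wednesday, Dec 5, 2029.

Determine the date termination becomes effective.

The last day of the cure period: 7 business days after Wednesday, Dec 5, 2029, skipping weekends — Dec 6, Dec 7, Dec 10, Dec 11, Dec 12, Dec 13, Dec 14 — lands on Friday, Dec 14, 2029.
Adding 21 calendar days to Dec 14, 2029 gives Jan 4, 2030, which is the last day of the suspension period.
Adding 60 calendar days to Jan 4, 2030 gives Mar 5, 2030, which is the last day of the notice period.
The date termination becomes effective: 5 calendar days after Mar 5, 2030 is Mar 10, 2030. That falls on a Sunday, so it rolls to the next business day, Monday, Mar 11, 2030.

Mar 11, 2030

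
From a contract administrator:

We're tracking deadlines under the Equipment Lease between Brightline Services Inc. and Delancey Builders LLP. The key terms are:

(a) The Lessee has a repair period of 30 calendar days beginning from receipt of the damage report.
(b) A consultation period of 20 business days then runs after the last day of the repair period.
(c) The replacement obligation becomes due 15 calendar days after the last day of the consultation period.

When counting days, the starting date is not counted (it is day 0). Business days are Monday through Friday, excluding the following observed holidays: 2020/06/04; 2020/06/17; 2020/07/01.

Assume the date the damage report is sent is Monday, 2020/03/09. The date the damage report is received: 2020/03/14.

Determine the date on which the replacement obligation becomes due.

2020/05/26

The last day of the repair period: 2020/03/14 + 30 days = 2020/04/13.
The last day of the consultation period: 20 business days after Monday, 2020/04/13, skipping weekends — Apr 14, Apr 15, Apr 16, Apr 17, …, May 7, May 8, May 11 — lands on Monday, 2020/05/11.
The date on which the replacement obligation becomes due: 15 calendar days after 2020/05/11 is 2020/05/26.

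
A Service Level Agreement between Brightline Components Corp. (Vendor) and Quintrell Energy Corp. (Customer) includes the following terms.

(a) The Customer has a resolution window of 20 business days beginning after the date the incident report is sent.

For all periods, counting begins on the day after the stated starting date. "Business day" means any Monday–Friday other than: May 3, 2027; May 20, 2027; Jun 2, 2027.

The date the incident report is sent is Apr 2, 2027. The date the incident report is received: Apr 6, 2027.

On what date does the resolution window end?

The last day of the resolution window: counting 20 business days from Friday, Apr 2, 2027 (Apr 5, Apr 6, Apr 7, Apr 8, …, Apr 28, Apr 29, Apr 30, skipping weekends) reaches Friday, Apr 30, 2027.

Apr 30, 2027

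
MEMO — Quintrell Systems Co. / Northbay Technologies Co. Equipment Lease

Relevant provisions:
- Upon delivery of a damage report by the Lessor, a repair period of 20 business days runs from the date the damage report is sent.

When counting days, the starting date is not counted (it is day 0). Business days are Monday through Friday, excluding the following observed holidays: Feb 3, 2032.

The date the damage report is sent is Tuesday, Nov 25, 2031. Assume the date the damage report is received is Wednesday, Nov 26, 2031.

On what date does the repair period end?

Dec 23, 2031

The last day of the repair period: 20 business days after Tuesday, Nov 25, 2031, skipping weekends — Nov 26, Nov 27, Nov 28, Dec 1, …, Dec 19, Dec 22, Dec 23 — lands on Tuesday, Dec 23, 2031.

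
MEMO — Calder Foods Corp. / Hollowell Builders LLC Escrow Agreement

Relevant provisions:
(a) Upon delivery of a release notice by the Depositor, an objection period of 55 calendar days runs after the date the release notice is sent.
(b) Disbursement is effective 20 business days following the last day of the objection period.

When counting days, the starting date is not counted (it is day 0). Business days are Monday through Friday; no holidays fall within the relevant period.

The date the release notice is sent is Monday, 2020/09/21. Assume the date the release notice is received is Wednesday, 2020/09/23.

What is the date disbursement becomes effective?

Adding 55 calendar days to 2020/09/21 gives 2020/11/15, which is the last day of the objection period.
The date disbursement becomes effective: 20 business days after Sunday, 2020/11/15, skipping weekends — Nov 16, Nov 17, Nov 18, Nov 19, …, Dec 9, Dec 10, Dec 11 — lands on Friday, 2020/12/11.

2020/12/11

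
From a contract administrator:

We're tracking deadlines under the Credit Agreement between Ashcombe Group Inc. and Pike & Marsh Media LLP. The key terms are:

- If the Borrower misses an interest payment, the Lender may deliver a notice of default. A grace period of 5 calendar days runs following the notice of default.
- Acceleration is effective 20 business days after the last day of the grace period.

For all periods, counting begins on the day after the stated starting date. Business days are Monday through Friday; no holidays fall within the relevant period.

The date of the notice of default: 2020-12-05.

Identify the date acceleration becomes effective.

2021-01-07

Adding 5 calendar days to 2020-12-05 gives 2020-12-10, which is the last day of the grace period.
The date acceleration becomes effective: counting 20 business days from Thursday, 2020-12-10 (Dec 11, Dec 14, Dec 15, Dec 16, …, Jan 5, Jan 6, Jan 7, skipping weekends) reaches Thursday, 2021-01-07.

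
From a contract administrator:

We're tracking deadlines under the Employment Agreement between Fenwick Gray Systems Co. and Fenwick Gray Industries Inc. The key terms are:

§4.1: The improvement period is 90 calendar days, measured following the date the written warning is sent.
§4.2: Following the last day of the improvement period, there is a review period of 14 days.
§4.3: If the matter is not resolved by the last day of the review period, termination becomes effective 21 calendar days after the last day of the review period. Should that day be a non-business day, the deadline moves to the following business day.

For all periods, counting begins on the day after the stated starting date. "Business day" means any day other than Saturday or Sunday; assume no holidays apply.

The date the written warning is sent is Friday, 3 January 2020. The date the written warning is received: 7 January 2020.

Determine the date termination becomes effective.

The last day of the improvement period: 90 calendar days after 3 January 2020 is 2 April 2020.
The last day of the review period: 2 April 2020 + 14 days = 16 April 2020.
The date termination becomes effective: 16 April 2020 + 21 days = 7 May 2020. 7 May 2020 is a Thursday, so no roll-forward applies.

7 May 2020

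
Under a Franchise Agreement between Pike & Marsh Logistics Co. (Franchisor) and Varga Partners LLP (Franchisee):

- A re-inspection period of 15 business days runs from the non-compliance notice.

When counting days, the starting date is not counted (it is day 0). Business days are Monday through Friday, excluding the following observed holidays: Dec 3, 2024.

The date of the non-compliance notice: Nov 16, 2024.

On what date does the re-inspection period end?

The last day of the re-inspection period: 15 business days after Saturday, Nov 16, 2024, skipping weekends and the listed holiday on Dec 3 — Nov 18, Nov 19, Nov 20, Nov 21, …, Dec 5, Dec 6, Dec 9 — lands on Monday, Dec 9, 2024.

Dec 9, 2024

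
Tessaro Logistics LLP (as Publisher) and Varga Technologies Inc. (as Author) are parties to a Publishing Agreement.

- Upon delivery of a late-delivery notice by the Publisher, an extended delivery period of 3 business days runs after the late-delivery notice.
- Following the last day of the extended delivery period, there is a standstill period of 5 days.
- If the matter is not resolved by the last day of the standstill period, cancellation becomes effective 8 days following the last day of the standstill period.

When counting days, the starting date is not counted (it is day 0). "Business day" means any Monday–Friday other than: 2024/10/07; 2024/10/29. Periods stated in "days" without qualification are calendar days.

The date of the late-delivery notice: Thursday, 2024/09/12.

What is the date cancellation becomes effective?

The last day of the extended delivery period: 3 business days after Thursday, 2024/09/12, skipping weekends — Sep 13, Sep 16, Sep 17 — lands on Tuesday, 2024/09/17.
Adding 5 calendar days to 2024/09/17 gives 2024/09/22, which is the last day of the standstill period.
The date cancellation becomes effective: 2024/09/22 + 8 days = 2024/09/30.

2024/09/30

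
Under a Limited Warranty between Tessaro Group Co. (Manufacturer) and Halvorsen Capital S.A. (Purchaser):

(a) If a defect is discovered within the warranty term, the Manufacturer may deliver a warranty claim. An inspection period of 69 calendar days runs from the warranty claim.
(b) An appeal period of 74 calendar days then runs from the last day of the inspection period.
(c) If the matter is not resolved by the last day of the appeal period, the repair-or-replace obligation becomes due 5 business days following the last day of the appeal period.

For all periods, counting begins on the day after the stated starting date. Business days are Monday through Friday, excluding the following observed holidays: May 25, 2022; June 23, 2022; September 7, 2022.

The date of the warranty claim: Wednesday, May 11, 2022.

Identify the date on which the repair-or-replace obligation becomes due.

October 7, 2022

Adding 69 calendar days to May 11, 2022 gives July 19, 2022, which is the last day of the inspection period.
Adding 74 calendar days to July 19, 2022 gives October 1, 2022, which is the last day of the appeal period.
The date on which the repair-or-replace obligation becomes due: 5 business days after Saturday, October 1, 2022, skipping weekends — Oct 3, Oct 4, Oct 5, Oct 6, Oct 7 — lands on Friday, October 7, 2022.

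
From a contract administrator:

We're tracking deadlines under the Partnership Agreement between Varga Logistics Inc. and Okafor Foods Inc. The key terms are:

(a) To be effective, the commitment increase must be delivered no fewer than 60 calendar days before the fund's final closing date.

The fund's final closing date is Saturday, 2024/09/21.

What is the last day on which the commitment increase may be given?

Counting back 60 calendar days from 2024/09/21 gives 2024/07/23.

2024/07/23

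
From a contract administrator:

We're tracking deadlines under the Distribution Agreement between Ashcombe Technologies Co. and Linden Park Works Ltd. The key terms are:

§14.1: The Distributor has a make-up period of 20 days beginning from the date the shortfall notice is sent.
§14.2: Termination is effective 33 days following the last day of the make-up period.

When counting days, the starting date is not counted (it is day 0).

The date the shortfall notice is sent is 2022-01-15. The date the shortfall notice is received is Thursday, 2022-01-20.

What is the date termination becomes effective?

2022-03-09

The last day of the make-up period: 2022-01-15 + 20 days = 2022-02-04.
The date termination becomes effective: 33 calendar days after 2022-02-04 is 2022-03-09.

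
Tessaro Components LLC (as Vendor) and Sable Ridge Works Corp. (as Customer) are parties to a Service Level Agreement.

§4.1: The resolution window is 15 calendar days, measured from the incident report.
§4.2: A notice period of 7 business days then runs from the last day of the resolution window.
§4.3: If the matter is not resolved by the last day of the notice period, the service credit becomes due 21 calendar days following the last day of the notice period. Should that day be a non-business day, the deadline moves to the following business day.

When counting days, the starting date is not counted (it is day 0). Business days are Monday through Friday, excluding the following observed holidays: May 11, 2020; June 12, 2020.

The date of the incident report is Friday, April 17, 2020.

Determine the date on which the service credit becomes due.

June 3, 2020

The last day of the resolution window: April 17, 2020 + 15 days = May 2, 2020.
From Saturday, May 2, 2020, 7 business days (May 4, May 5, May 6, May 7, May 8, May 12, May 13, skipping weekends and the listed holiday on May 11) brings us to Wednesday, May 13, 2020, which is the last day of the notice period.
The date on which the service credit becomes due: May 13, 2020 + 21 days = June 3, 2020. June 3, 2020 is a Wednesday and is not a listed holiday, so no roll-forward applies.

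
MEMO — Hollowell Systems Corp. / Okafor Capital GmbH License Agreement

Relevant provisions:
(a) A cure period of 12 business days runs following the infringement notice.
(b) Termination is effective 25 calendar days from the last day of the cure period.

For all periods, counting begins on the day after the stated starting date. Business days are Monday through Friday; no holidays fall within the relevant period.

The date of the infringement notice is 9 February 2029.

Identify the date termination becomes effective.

24 March 2029

From Friday, 9 February 2029, 12 business days (Feb 12, Feb 13, Feb 14, Feb 15, …, Feb 23, Feb 26, Feb 27, skipping weekends) brings us to Tuesday, 27 February 2029, which is the last day of the cure period.
Adding 25 calendar days to 27 February 2029 gives 24 March 2029, which is the date termination becomes effective.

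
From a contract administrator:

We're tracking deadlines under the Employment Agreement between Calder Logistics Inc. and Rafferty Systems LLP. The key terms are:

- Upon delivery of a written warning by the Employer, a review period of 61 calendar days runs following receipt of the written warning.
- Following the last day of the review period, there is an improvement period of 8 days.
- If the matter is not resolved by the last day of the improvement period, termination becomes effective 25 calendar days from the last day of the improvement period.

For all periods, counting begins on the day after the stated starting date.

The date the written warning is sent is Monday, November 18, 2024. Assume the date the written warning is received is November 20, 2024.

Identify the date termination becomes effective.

Adding 61 calendar days to November 20, 2024 gives January 20, 2025, which is the last day of the review period.
Adding 8 calendar days to January 20, 2025 gives January 28, 2025, which is the last day of the improvement period.
Adding 25 calendar days to January 28, 2025 gives February 22, 2025, which is the date termination becomes effective.

February 22, 2025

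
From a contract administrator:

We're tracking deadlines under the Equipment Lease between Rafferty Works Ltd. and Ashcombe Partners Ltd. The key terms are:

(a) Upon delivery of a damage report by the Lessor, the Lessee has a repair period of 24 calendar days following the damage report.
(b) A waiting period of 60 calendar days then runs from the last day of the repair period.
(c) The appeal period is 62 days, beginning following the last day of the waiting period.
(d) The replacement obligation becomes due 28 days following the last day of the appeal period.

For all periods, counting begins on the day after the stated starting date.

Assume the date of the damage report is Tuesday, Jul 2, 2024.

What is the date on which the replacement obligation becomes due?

Dec 23, 2024

Adding 24 calendar days to Jul 2, 2024 gives Jul 26, 2024, which is the last day of the repair period.
The last day of the waiting period: 60 calendar days after Jul 26, 2024 is Sep 24, 2024.
Adding 62 calendar days to Sep 24, 2024 gives Nov 25, 2024, which is the last day of the appeal period.
Adding 28 calendar days to Nov 25, 2024 gives Dec 23, 2024, which is the date on which the replacement obligation becomes due.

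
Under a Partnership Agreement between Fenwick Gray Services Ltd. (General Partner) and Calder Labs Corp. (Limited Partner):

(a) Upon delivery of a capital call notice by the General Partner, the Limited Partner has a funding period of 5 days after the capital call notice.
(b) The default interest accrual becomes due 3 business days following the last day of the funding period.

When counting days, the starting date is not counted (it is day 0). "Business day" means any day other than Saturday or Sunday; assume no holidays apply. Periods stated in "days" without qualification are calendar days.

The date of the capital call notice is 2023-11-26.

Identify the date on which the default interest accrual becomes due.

The last day of the funding period: 5 calendar days after 2023-11-26 is 2023-12-01.
The date on which the default interest accrual becomes due: 3 business days after Friday, 2023-12-01, skipping weekends — Dec 4, Dec 5, Dec 6 — lands on Wednesday, 2023-12-06.

2023-12-06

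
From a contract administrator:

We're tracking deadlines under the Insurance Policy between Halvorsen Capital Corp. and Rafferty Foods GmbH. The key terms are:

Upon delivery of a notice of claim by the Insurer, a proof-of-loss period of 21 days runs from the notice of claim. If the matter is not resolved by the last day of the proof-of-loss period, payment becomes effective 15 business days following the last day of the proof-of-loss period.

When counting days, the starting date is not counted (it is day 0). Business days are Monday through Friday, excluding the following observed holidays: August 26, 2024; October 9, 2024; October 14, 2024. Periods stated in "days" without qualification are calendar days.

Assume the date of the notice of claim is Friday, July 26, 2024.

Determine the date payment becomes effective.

September 9, 2024

The last day of the proof-of-loss period: July 26, 2024 + 21 days = August 16, 2024.
The date payment becomes effective: 15 business days after Friday, August 16, 2024, skipping weekends and the listed holiday on Aug 26 — Aug 19, Aug 20, Aug 21, Aug 22, …, Sep 5, Sep 6, Sep 9 — lands on Monday, September 9, 2024.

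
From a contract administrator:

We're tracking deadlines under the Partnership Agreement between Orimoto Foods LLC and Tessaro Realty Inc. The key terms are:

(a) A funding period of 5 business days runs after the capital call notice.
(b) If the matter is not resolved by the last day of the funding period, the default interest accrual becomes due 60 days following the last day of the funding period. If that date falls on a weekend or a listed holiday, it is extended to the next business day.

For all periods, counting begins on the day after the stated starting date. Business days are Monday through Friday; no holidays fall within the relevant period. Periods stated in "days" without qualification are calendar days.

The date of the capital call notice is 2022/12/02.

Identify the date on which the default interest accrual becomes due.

The last day of the funding period: 5 business days after Friday, 2022/12/02, skipping weekends — Dec 5, Dec 6, Dec 7, Dec 8, Dec 9 — lands on Friday, 2022/12/09.
Adding 60 calendar days to 2022/12/09 gives 2023/02/07, which is the date on which the default interest accrual becomes due. 2023/02/07 is a Tuesday, so no roll-forward applies.

2023/02/07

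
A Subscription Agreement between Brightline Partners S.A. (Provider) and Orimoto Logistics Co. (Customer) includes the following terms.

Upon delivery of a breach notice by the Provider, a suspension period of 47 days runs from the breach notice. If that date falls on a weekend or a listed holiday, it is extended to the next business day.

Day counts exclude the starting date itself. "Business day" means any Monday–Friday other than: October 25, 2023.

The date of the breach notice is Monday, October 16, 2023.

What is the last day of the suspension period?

The last day of the suspension period: 47 calendar days after October 16, 2023 is December 2, 2023. That falls on a Saturday, so it rolls to the next business day, Monday, December 4, 2023.

December 4, 2023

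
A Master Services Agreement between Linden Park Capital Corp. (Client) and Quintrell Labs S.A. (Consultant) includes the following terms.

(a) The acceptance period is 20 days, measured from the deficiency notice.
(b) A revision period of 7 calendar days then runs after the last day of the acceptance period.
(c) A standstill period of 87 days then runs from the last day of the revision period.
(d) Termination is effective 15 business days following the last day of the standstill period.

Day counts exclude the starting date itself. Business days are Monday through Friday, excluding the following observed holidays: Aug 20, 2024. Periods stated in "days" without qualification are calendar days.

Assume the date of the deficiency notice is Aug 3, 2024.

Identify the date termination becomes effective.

Dec 16, 2024

The last day of the acceptance period: Aug 3, 2024 + 20 days = Aug 23, 2024.
The last day of the revision period: Aug 23, 2024 + 7 days = Aug 30, 2024.
Adding 87 calendar days to Aug 30, 2024 gives Nov 25, 2024, which is the last day of the standstill period.
The date termination becomes effective: counting 15 business days from Monday, Nov 25, 2024 (Nov 26, Nov 27, Nov 28, Nov 29, …, Dec 12, Dec 13, Dec 16, skipping weekends) reaches Monday, Dec 16, 2024.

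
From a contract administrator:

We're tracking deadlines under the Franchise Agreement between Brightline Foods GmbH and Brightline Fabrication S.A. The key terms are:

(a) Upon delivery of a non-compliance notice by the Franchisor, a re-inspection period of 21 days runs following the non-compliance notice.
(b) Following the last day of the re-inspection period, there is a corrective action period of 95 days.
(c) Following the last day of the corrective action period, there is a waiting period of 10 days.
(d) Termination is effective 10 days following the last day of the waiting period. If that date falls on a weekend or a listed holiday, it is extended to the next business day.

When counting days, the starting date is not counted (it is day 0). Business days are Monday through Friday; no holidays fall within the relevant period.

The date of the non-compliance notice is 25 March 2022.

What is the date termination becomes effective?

8 August 2022

The last day of the re-inspection period: 25 March 2022 + 21 days = 15 April 2022.
The last day of the corrective action period: 95 calendar days after 15 April 2022 is 19 July 2022.
The last day of the waiting period: 10 calendar days after 19 July 2022 is 29 July 2022.
Adding 10 calendar days to 29 July 2022 gives 8 August 2022, which is the date termination becomes effective. 8 August 2022 is a Monday, so no roll-forward applies.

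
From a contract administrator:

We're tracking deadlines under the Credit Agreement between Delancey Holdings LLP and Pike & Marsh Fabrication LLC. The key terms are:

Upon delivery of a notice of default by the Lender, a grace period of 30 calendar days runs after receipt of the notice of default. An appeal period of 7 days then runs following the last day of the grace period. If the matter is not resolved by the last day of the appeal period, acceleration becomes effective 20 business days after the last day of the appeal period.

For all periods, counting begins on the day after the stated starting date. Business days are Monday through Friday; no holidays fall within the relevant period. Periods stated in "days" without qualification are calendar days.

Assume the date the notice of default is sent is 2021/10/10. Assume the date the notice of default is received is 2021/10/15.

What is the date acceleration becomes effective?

The last day of the grace period: 30 calendar days after 2021/10/15 is 2021/11/14.
The last day of the appeal period: 7 calendar days after 2021/11/14 is 2021/11/21.
The date acceleration becomes effective: counting 20 business days from Sunday, 2021/11/21 (Nov 22, Nov 23, Nov 24, Nov 25, …, Dec 15, Dec 16, Dec 17, skipping weekends) reaches Friday, 2021/12/17.

2021/12/17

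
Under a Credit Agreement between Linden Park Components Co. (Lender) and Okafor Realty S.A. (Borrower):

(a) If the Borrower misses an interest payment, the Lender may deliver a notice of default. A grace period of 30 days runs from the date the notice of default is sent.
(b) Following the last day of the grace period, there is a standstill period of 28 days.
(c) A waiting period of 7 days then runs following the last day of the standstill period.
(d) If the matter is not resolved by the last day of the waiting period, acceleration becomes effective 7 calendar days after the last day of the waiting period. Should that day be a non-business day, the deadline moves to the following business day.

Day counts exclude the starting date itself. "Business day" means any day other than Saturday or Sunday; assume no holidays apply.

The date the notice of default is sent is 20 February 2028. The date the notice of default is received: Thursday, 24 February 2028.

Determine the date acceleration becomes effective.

The last day of the grace period: 20 February 2028 + 30 days = 21 March 2028.
Adding 28 calendar days to 21 March 2028 gives 18 April 2028, which is the last day of the standstill period.
Adding 7 calendar days to 18 April 2028 gives 25 April 2028, which is the last day of the waiting period.
The date acceleration becomes effective: 25 April 2028 + 7 days = 2 May 2028. 2 May 2028 is a Tuesday, so no roll-forward applies.

2 May 2028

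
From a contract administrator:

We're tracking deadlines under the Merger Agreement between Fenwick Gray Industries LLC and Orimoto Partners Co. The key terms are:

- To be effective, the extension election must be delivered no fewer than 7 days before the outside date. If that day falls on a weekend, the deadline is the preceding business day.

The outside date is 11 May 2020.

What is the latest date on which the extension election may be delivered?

11 May 2020 minus 7 days is 4 May 2020. That is a Monday, so no adjustment is needed.

4 May 2020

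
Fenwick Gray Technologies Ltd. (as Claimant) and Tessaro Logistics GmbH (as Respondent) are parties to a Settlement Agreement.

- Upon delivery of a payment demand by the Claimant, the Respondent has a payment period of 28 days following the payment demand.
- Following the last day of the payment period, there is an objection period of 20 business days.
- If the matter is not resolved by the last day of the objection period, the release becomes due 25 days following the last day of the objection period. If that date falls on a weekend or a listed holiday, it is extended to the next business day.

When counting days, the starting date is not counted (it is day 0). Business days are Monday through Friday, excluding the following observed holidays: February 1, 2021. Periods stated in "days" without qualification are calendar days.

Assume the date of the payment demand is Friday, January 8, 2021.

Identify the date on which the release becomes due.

The last day of the payment period: January 8, 2021 + 28 days = February 5, 2021.
The last day of the objection period: 20 business days after Friday, February 5, 2021, skipping weekends — Feb 8, Feb 9, Feb 10, Feb 11, …, Mar 3, Mar 4, Mar 5 — lands on Friday, March 5, 2021.
The date on which the release becomes due: March 5, 2021 + 25 days = March 30, 2021. March 30, 2021 is a Tuesday and is not a listed holiday, so no roll-forward applies.

March 30, 2021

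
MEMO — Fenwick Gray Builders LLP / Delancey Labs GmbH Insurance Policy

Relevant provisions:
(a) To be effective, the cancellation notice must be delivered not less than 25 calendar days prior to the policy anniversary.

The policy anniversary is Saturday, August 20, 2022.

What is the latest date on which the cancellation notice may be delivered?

July 26, 2022

August 20, 2022 minus 25 days is July 26, 2022.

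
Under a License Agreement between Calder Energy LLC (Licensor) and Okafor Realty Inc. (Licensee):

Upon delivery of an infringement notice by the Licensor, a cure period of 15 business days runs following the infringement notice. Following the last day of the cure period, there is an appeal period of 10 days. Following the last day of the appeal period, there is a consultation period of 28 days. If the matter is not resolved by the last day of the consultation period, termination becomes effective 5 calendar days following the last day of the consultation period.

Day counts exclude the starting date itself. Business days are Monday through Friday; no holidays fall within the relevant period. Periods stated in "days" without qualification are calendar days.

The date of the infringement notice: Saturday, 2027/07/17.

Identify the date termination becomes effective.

The last day of the cure period: 15 business days after Saturday, 2027/07/17, skipping weekends — Jul 19, Jul 20, Jul 21, Jul 22, …, Aug 4, Aug 5, Aug 6 — lands on Friday, 2027/08/06.
Adding 10 calendar days to 2027/08/06 gives 2027/08/16, which is the last day of the appeal period.
The last day of the consultation period: 2027/08/16 + 28 days = 2027/09/13.
Adding 5 calendar days to 2027/09/13 gives 2027/09/18, which is the date termination becomes effective.

2027/09/18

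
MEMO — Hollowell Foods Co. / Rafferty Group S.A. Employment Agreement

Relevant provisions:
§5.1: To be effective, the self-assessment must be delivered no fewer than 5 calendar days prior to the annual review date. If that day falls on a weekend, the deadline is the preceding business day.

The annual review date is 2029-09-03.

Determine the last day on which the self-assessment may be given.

2029-08-29

Counting back 5 calendar days from 2029-09-03 gives 2029-08-29. That is a Wednesday, so no adjustment is needed.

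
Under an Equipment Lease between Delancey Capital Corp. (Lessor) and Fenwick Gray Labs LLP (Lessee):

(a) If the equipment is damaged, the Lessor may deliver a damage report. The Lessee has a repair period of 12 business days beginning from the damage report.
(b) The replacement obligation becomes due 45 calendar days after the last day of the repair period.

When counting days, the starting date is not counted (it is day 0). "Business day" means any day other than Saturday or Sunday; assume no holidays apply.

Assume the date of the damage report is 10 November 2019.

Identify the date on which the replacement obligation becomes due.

10 January 2020

The last day of the repair period: counting 12 business days from Sunday, 10 November 2019 (Nov 11, Nov 12, Nov 13, Nov 14, …, Nov 22, Nov 25, Nov 26, skipping weekends) reaches Tuesday, 26 November 2019.
The date on which the replacement obligation becomes due: 45 calendar days after 26 November 2019 is 10 January 2020.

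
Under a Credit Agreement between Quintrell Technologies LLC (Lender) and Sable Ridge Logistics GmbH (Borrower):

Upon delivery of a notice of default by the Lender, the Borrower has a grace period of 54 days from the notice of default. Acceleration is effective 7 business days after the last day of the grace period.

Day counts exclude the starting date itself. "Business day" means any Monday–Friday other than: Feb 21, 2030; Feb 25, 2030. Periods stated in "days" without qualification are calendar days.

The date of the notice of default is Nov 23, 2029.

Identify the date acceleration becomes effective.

The last day of the grace period: 54 calendar days after Nov 23, 2029 is Jan 16, 2030.
The date acceleration becomes effective: 7 business days after Wednesday, Jan 16, 2030, skipping weekends — Jan 17, Jan 18, Jan 21, Jan 22, Jan 23, Jan 24, Jan 25 — lands on Friday, Jan 25, 2030.

Jan 25, 2030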